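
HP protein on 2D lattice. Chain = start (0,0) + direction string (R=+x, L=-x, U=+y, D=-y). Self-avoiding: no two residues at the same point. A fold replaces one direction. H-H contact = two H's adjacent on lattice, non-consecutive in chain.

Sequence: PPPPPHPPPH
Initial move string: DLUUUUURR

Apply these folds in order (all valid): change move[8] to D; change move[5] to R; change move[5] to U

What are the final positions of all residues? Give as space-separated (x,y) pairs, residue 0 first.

Answer: (0,0) (0,-1) (-1,-1) (-1,0) (-1,1) (-1,2) (-1,3) (-1,4) (0,4) (0,3)

Derivation:
Initial moves: DLUUUUURR
Fold: move[8]->D => DLUUUUURD (positions: [(0, 0), (0, -1), (-1, -1), (-1, 0), (-1, 1), (-1, 2), (-1, 3), (-1, 4), (0, 4), (0, 3)])
Fold: move[5]->R => DLUUURURD (positions: [(0, 0), (0, -1), (-1, -1), (-1, 0), (-1, 1), (-1, 2), (0, 2), (0, 3), (1, 3), (1, 2)])
Fold: move[5]->U => DLUUUUURD (positions: [(0, 0), (0, -1), (-1, -1), (-1, 0), (-1, 1), (-1, 2), (-1, 3), (-1, 4), (0, 4), (0, 3)])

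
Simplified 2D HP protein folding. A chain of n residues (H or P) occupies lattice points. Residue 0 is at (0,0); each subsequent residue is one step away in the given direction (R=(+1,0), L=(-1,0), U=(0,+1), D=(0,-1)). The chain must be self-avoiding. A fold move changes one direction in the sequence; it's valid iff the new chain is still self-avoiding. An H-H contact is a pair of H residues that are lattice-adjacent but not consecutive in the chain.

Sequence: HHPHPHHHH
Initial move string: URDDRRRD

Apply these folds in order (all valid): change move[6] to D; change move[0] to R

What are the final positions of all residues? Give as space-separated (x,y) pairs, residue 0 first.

Initial moves: URDDRRRD
Fold: move[6]->D => URDDRRDD (positions: [(0, 0), (0, 1), (1, 1), (1, 0), (1, -1), (2, -1), (3, -1), (3, -2), (3, -3)])
Fold: move[0]->R => RRDDRRDD (positions: [(0, 0), (1, 0), (2, 0), (2, -1), (2, -2), (3, -2), (4, -2), (4, -3), (4, -4)])

Answer: (0,0) (1,0) (2,0) (2,-1) (2,-2) (3,-2) (4,-2) (4,-3) (4,-4)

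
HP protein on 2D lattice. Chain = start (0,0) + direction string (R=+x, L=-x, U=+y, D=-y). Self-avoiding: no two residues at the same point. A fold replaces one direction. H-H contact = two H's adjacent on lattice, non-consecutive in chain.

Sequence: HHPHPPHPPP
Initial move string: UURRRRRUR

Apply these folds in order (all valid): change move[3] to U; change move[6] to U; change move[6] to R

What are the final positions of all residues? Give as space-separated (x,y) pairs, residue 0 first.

Initial moves: UURRRRRUR
Fold: move[3]->U => UURURRRUR (positions: [(0, 0), (0, 1), (0, 2), (1, 2), (1, 3), (2, 3), (3, 3), (4, 3), (4, 4), (5, 4)])
Fold: move[6]->U => UURURRUUR (positions: [(0, 0), (0, 1), (0, 2), (1, 2), (1, 3), (2, 3), (3, 3), (3, 4), (3, 5), (4, 5)])
Fold: move[6]->R => UURURRRUR (positions: [(0, 0), (0, 1), (0, 2), (1, 2), (1, 3), (2, 3), (3, 3), (4, 3), (4, 4), (5, 4)])

Answer: (0,0) (0,1) (0,2) (1,2) (1,3) (2,3) (3,3) (4,3) (4,4) (5,4)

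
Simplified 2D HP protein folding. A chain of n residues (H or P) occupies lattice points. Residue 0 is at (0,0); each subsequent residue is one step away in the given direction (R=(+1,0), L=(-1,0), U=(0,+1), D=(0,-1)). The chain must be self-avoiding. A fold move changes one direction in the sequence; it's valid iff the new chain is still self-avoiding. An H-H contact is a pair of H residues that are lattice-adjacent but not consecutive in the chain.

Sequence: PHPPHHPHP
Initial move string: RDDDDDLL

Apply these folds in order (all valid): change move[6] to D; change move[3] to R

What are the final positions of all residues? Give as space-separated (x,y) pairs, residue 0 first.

Answer: (0,0) (1,0) (1,-1) (1,-2) (2,-2) (2,-3) (2,-4) (2,-5) (1,-5)

Derivation:
Initial moves: RDDDDDLL
Fold: move[6]->D => RDDDDDDL (positions: [(0, 0), (1, 0), (1, -1), (1, -2), (1, -3), (1, -4), (1, -5), (1, -6), (0, -6)])
Fold: move[3]->R => RDDRDDDL (positions: [(0, 0), (1, 0), (1, -1), (1, -2), (2, -2), (2, -3), (2, -4), (2, -5), (1, -5)])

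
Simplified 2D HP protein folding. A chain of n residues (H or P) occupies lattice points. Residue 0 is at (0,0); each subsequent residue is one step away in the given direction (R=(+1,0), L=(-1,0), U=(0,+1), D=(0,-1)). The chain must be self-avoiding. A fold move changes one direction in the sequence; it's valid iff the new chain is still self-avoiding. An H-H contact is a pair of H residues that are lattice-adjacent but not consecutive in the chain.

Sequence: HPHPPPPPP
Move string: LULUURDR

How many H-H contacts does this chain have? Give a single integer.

Answer: 0

Derivation:
Positions: [(0, 0), (-1, 0), (-1, 1), (-2, 1), (-2, 2), (-2, 3), (-1, 3), (-1, 2), (0, 2)]
No H-H contacts found.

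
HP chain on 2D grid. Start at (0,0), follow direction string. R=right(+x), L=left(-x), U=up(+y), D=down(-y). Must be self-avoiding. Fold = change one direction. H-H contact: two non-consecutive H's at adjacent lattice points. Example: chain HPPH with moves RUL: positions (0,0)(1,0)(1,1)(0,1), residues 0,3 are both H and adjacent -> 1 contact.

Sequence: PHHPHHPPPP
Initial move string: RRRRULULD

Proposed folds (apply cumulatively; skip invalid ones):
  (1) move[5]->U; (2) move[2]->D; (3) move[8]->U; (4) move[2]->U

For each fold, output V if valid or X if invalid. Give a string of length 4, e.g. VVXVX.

Answer: VVVV

Derivation:
Initial: RRRRULULD -> [(0, 0), (1, 0), (2, 0), (3, 0), (4, 0), (4, 1), (3, 1), (3, 2), (2, 2), (2, 1)]
Fold 1: move[5]->U => RRRRUUULD VALID
Fold 2: move[2]->D => RRDRUUULD VALID
Fold 3: move[8]->U => RRDRUUULU VALID
Fold 4: move[2]->U => RRURUUULU VALID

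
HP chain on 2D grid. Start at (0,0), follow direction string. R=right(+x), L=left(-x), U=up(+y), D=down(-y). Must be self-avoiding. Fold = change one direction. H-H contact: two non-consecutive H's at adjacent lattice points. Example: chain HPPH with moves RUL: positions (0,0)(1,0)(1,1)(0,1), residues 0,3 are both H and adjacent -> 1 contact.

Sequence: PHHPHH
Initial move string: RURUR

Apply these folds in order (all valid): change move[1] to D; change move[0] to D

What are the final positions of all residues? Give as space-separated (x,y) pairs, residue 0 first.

Initial moves: RURUR
Fold: move[1]->D => RDRUR (positions: [(0, 0), (1, 0), (1, -1), (2, -1), (2, 0), (3, 0)])
Fold: move[0]->D => DDRUR (positions: [(0, 0), (0, -1), (0, -2), (1, -2), (1, -1), (2, -1)])

Answer: (0,0) (0,-1) (0,-2) (1,-2) (1,-1) (2,-1)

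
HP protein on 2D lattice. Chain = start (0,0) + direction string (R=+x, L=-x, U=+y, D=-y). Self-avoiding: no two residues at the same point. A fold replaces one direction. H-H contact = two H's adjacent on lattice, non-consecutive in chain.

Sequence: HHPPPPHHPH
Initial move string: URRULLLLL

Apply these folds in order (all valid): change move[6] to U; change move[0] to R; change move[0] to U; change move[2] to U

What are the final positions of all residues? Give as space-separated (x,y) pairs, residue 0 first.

Answer: (0,0) (0,1) (1,1) (1,2) (1,3) (0,3) (-1,3) (-1,4) (-2,4) (-3,4)

Derivation:
Initial moves: URRULLLLL
Fold: move[6]->U => URRULLULL (positions: [(0, 0), (0, 1), (1, 1), (2, 1), (2, 2), (1, 2), (0, 2), (0, 3), (-1, 3), (-2, 3)])
Fold: move[0]->R => RRRULLULL (positions: [(0, 0), (1, 0), (2, 0), (3, 0), (3, 1), (2, 1), (1, 1), (1, 2), (0, 2), (-1, 2)])
Fold: move[0]->U => URRULLULL (positions: [(0, 0), (0, 1), (1, 1), (2, 1), (2, 2), (1, 2), (0, 2), (0, 3), (-1, 3), (-2, 3)])
Fold: move[2]->U => URUULLULL (positions: [(0, 0), (0, 1), (1, 1), (1, 2), (1, 3), (0, 3), (-1, 3), (-1, 4), (-2, 4), (-3, 4)])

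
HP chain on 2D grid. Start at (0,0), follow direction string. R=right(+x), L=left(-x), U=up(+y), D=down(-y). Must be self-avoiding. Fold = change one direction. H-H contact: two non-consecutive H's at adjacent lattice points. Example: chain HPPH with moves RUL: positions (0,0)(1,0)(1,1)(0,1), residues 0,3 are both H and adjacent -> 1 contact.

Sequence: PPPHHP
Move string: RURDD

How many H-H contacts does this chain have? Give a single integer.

Positions: [(0, 0), (1, 0), (1, 1), (2, 1), (2, 0), (2, -1)]
No H-H contacts found.

Answer: 0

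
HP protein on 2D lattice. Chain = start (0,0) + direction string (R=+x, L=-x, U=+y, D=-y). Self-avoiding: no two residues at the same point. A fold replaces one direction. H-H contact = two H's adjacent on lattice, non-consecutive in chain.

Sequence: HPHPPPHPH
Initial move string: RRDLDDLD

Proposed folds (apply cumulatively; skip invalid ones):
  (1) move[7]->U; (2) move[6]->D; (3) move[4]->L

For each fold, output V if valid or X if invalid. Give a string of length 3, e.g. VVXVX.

Initial: RRDLDDLD -> [(0, 0), (1, 0), (2, 0), (2, -1), (1, -1), (1, -2), (1, -3), (0, -3), (0, -4)]
Fold 1: move[7]->U => RRDLDDLU VALID
Fold 2: move[6]->D => RRDLDDDU INVALID (collision), skipped
Fold 3: move[4]->L => RRDLLDLU VALID

Answer: VXV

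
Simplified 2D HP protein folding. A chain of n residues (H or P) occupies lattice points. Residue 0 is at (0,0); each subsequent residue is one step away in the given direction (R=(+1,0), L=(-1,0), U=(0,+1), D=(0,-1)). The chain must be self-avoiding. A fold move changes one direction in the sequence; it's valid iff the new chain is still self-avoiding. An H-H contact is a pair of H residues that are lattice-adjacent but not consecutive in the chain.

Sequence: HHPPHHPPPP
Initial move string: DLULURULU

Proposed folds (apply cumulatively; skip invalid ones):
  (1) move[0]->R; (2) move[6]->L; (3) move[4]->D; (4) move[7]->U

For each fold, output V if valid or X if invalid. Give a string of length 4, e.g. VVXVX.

Initial: DLULURULU -> [(0, 0), (0, -1), (-1, -1), (-1, 0), (-2, 0), (-2, 1), (-1, 1), (-1, 2), (-2, 2), (-2, 3)]
Fold 1: move[0]->R => RLULURULU INVALID (collision), skipped
Fold 2: move[6]->L => DLULURLLU INVALID (collision), skipped
Fold 3: move[4]->D => DLULDRULU INVALID (collision), skipped
Fold 4: move[7]->U => DLULURUUU VALID

Answer: XXXV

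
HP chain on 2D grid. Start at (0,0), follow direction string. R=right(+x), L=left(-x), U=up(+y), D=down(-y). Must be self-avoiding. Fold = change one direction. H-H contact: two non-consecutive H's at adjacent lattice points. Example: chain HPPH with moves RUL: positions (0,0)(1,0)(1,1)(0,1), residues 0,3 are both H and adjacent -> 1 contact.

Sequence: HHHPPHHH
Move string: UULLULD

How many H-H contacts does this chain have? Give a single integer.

Positions: [(0, 0), (0, 1), (0, 2), (-1, 2), (-2, 2), (-2, 3), (-3, 3), (-3, 2)]
No H-H contacts found.

Answer: 0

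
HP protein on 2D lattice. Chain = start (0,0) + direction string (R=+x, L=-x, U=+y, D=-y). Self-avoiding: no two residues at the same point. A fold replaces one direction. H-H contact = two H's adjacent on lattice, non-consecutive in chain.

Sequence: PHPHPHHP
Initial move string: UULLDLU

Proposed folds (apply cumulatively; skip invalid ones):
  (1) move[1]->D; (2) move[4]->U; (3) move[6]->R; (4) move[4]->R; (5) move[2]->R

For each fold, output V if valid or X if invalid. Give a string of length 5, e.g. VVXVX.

Initial: UULLDLU -> [(0, 0), (0, 1), (0, 2), (-1, 2), (-2, 2), (-2, 1), (-3, 1), (-3, 2)]
Fold 1: move[1]->D => UDLLDLU INVALID (collision), skipped
Fold 2: move[4]->U => UULLULU VALID
Fold 3: move[6]->R => UULLULR INVALID (collision), skipped
Fold 4: move[4]->R => UULLRLU INVALID (collision), skipped
Fold 5: move[2]->R => UURLULU INVALID (collision), skipped

Answer: XVXXX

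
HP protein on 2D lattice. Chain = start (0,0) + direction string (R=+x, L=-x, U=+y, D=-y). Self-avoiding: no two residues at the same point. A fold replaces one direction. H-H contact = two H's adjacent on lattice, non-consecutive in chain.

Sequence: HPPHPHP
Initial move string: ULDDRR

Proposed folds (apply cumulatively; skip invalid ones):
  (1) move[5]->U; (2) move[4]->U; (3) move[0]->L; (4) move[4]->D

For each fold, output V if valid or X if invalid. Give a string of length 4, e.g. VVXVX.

Initial: ULDDRR -> [(0, 0), (0, 1), (-1, 1), (-1, 0), (-1, -1), (0, -1), (1, -1)]
Fold 1: move[5]->U => ULDDRU INVALID (collision), skipped
Fold 2: move[4]->U => ULDDUR INVALID (collision), skipped
Fold 3: move[0]->L => LLDDRR VALID
Fold 4: move[4]->D => LLDDDR VALID

Answer: XXVV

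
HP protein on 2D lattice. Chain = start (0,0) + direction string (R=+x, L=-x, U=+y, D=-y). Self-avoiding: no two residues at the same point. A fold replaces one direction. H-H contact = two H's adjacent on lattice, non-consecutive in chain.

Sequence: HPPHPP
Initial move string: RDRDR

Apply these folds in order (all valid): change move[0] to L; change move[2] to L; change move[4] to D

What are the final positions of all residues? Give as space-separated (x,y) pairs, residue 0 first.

Answer: (0,0) (-1,0) (-1,-1) (-2,-1) (-2,-2) (-2,-3)

Derivation:
Initial moves: RDRDR
Fold: move[0]->L => LDRDR (positions: [(0, 0), (-1, 0), (-1, -1), (0, -1), (0, -2), (1, -2)])
Fold: move[2]->L => LDLDR (positions: [(0, 0), (-1, 0), (-1, -1), (-2, -1), (-2, -2), (-1, -2)])
Fold: move[4]->D => LDLDD (positions: [(0, 0), (-1, 0), (-1, -1), (-2, -1), (-2, -2), (-2, -3)])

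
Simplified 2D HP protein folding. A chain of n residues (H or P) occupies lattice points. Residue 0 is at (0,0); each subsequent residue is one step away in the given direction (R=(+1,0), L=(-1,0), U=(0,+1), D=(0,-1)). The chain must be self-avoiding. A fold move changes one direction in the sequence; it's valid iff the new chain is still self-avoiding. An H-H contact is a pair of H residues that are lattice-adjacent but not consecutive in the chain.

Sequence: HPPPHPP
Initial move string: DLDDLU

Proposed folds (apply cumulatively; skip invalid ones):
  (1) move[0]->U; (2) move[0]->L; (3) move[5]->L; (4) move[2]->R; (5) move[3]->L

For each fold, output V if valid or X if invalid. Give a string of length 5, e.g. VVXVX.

Initial: DLDDLU -> [(0, 0), (0, -1), (-1, -1), (-1, -2), (-1, -3), (-2, -3), (-2, -2)]
Fold 1: move[0]->U => ULDDLU VALID
Fold 2: move[0]->L => LLDDLU VALID
Fold 3: move[5]->L => LLDDLL VALID
Fold 4: move[2]->R => LLRDLL INVALID (collision), skipped
Fold 5: move[3]->L => LLDLLL VALID

Answer: VVVXV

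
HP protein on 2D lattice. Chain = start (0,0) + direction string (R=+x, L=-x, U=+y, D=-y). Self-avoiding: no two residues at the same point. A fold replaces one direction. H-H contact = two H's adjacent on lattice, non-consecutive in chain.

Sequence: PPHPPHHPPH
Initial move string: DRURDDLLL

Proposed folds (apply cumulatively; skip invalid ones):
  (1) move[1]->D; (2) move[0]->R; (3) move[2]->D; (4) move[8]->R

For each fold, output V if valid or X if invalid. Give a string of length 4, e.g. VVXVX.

Initial: DRURDDLLL -> [(0, 0), (0, -1), (1, -1), (1, 0), (2, 0), (2, -1), (2, -2), (1, -2), (0, -2), (-1, -2)]
Fold 1: move[1]->D => DDURDDLLL INVALID (collision), skipped
Fold 2: move[0]->R => RRURDDLLL VALID
Fold 3: move[2]->D => RRDRDDLLL VALID
Fold 4: move[8]->R => RRDRDDLLR INVALID (collision), skipped

Answer: XVVX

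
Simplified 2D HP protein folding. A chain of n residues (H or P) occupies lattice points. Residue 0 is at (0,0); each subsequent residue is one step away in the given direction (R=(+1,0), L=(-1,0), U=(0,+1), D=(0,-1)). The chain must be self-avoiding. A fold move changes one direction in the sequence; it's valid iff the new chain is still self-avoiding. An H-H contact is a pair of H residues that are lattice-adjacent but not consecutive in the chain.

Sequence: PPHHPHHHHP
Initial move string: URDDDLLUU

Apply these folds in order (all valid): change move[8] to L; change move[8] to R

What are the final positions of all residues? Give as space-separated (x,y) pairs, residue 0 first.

Answer: (0,0) (0,1) (1,1) (1,0) (1,-1) (1,-2) (0,-2) (-1,-2) (-1,-1) (0,-1)

Derivation:
Initial moves: URDDDLLUU
Fold: move[8]->L => URDDDLLUL (positions: [(0, 0), (0, 1), (1, 1), (1, 0), (1, -1), (1, -2), (0, -2), (-1, -2), (-1, -1), (-2, -1)])
Fold: move[8]->R => URDDDLLUR (positions: [(0, 0), (0, 1), (1, 1), (1, 0), (1, -1), (1, -2), (0, -2), (-1, -2), (-1, -1), (0, -1)])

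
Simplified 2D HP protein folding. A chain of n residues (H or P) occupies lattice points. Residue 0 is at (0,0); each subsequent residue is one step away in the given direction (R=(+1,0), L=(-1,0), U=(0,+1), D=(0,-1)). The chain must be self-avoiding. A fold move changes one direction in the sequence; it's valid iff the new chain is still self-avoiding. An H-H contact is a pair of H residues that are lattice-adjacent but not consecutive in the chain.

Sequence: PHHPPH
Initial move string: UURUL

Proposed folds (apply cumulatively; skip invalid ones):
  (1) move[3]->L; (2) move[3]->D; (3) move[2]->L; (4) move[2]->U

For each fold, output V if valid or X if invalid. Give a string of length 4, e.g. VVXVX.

Initial: UURUL -> [(0, 0), (0, 1), (0, 2), (1, 2), (1, 3), (0, 3)]
Fold 1: move[3]->L => UURLL INVALID (collision), skipped
Fold 2: move[3]->D => UURDL INVALID (collision), skipped
Fold 3: move[2]->L => UULUL VALID
Fold 4: move[2]->U => UUUUL VALID

Answer: XXVV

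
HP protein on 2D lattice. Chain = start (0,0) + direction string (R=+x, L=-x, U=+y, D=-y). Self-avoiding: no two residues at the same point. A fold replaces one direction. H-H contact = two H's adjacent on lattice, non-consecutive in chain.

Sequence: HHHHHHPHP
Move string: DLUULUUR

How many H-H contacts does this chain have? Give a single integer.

Positions: [(0, 0), (0, -1), (-1, -1), (-1, 0), (-1, 1), (-2, 1), (-2, 2), (-2, 3), (-1, 3)]
H-H contact: residue 0 @(0,0) - residue 3 @(-1, 0)

Answer: 1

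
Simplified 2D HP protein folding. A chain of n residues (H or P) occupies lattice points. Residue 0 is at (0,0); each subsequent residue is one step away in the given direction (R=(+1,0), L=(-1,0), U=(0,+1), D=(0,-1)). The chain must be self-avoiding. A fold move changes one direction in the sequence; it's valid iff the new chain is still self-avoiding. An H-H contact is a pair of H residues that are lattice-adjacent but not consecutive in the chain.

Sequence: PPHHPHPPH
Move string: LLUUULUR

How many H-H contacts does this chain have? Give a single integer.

Positions: [(0, 0), (-1, 0), (-2, 0), (-2, 1), (-2, 2), (-2, 3), (-3, 3), (-3, 4), (-2, 4)]
H-H contact: residue 5 @(-2,3) - residue 8 @(-2, 4)

Answer: 1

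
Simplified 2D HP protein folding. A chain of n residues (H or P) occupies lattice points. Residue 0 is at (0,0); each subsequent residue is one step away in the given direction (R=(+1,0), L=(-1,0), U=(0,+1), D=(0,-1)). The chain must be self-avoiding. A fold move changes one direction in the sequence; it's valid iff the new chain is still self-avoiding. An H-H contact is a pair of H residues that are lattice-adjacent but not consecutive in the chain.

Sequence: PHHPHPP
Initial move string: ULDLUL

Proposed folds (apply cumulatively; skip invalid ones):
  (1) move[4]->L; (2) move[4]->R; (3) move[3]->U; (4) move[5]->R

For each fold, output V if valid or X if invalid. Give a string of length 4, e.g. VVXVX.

Answer: VXXX

Derivation:
Initial: ULDLUL -> [(0, 0), (0, 1), (-1, 1), (-1, 0), (-2, 0), (-2, 1), (-3, 1)]
Fold 1: move[4]->L => ULDLLL VALID
Fold 2: move[4]->R => ULDLRL INVALID (collision), skipped
Fold 3: move[3]->U => ULDULL INVALID (collision), skipped
Fold 4: move[5]->R => ULDLLR INVALID (collision), skipped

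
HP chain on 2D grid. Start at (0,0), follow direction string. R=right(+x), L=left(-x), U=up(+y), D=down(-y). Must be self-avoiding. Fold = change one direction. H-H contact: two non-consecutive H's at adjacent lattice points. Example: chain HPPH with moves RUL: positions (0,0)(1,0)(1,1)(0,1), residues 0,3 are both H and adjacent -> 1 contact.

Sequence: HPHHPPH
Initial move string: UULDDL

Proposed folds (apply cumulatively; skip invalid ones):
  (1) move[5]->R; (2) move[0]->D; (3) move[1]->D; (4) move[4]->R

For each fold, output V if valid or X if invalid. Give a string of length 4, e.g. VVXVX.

Answer: XXXX

Derivation:
Initial: UULDDL -> [(0, 0), (0, 1), (0, 2), (-1, 2), (-1, 1), (-1, 0), (-2, 0)]
Fold 1: move[5]->R => UULDDR INVALID (collision), skipped
Fold 2: move[0]->D => DULDDL INVALID (collision), skipped
Fold 3: move[1]->D => UDLDDL INVALID (collision), skipped
Fold 4: move[4]->R => UULDRL INVALID (collision), skipped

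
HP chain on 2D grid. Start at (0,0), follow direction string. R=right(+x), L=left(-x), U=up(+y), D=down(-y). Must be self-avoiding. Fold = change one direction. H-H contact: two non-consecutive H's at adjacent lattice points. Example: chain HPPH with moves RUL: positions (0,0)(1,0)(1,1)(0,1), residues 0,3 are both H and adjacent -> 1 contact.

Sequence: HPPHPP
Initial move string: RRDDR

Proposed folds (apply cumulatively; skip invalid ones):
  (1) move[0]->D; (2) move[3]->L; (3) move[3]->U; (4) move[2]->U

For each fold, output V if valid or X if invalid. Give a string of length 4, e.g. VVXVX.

Answer: VXXX

Derivation:
Initial: RRDDR -> [(0, 0), (1, 0), (2, 0), (2, -1), (2, -2), (3, -2)]
Fold 1: move[0]->D => DRDDR VALID
Fold 2: move[3]->L => DRDLR INVALID (collision), skipped
Fold 3: move[3]->U => DRDUR INVALID (collision), skipped
Fold 4: move[2]->U => DRUDR INVALID (collision), skipped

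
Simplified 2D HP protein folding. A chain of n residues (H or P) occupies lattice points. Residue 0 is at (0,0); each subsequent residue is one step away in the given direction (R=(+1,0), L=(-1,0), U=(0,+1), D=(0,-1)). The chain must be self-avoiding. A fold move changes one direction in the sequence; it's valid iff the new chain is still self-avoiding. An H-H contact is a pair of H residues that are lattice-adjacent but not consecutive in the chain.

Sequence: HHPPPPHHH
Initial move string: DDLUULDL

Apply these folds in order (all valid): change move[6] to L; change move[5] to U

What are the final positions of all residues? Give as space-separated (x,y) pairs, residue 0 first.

Answer: (0,0) (0,-1) (0,-2) (-1,-2) (-1,-1) (-1,0) (-1,1) (-2,1) (-3,1)

Derivation:
Initial moves: DDLUULDL
Fold: move[6]->L => DDLUULLL (positions: [(0, 0), (0, -1), (0, -2), (-1, -2), (-1, -1), (-1, 0), (-2, 0), (-3, 0), (-4, 0)])
Fold: move[5]->U => DDLUUULL (positions: [(0, 0), (0, -1), (0, -2), (-1, -2), (-1, -1), (-1, 0), (-1, 1), (-2, 1), (-3, 1)])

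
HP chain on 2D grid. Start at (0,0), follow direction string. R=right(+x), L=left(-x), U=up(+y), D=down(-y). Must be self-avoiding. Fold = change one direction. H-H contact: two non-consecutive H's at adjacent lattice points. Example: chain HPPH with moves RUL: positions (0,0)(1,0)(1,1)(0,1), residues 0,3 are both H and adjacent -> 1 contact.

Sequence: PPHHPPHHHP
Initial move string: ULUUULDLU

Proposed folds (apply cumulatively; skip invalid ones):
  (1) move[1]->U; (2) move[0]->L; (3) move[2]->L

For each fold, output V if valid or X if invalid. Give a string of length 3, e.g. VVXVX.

Initial: ULUUULDLU -> [(0, 0), (0, 1), (-1, 1), (-1, 2), (-1, 3), (-1, 4), (-2, 4), (-2, 3), (-3, 3), (-3, 4)]
Fold 1: move[1]->U => UUUUULDLU VALID
Fold 2: move[0]->L => LUUUULDLU VALID
Fold 3: move[2]->L => LULUULDLU VALID

Answer: VVV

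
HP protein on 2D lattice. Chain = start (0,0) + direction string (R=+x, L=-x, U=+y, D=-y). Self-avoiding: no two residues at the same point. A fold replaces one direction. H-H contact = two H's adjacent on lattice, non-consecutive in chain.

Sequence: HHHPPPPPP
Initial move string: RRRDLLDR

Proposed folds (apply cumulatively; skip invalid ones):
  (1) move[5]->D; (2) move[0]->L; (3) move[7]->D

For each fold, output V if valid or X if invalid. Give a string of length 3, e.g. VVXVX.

Initial: RRRDLLDR -> [(0, 0), (1, 0), (2, 0), (3, 0), (3, -1), (2, -1), (1, -1), (1, -2), (2, -2)]
Fold 1: move[5]->D => RRRDLDDR VALID
Fold 2: move[0]->L => LRRDLDDR INVALID (collision), skipped
Fold 3: move[7]->D => RRRDLDDD VALID

Answer: VXV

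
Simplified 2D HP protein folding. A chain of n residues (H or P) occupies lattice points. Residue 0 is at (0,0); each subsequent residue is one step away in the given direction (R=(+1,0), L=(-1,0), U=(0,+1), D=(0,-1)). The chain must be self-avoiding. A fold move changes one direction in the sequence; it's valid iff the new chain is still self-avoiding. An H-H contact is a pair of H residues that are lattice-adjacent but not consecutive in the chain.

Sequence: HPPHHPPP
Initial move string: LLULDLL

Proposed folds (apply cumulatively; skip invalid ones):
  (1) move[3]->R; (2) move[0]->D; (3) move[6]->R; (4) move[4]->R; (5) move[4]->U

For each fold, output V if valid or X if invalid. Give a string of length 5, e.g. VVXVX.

Initial: LLULDLL -> [(0, 0), (-1, 0), (-2, 0), (-2, 1), (-3, 1), (-3, 0), (-4, 0), (-5, 0)]
Fold 1: move[3]->R => LLURDLL INVALID (collision), skipped
Fold 2: move[0]->D => DLULDLL VALID
Fold 3: move[6]->R => DLULDLR INVALID (collision), skipped
Fold 4: move[4]->R => DLULRLL INVALID (collision), skipped
Fold 5: move[4]->U => DLULULL VALID

Answer: XVXXV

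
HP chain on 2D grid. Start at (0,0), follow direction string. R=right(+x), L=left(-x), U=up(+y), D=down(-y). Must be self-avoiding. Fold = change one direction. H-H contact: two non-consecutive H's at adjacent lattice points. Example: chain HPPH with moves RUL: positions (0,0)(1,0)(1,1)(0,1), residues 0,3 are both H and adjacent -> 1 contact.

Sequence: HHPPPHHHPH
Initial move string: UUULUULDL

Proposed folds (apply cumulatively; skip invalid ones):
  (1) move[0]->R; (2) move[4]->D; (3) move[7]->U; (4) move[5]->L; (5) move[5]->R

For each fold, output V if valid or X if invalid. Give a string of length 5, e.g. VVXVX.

Initial: UUULUULDL -> [(0, 0), (0, 1), (0, 2), (0, 3), (-1, 3), (-1, 4), (-1, 5), (-2, 5), (-2, 4), (-3, 4)]
Fold 1: move[0]->R => RUULUULDL VALID
Fold 2: move[4]->D => RUULDULDL INVALID (collision), skipped
Fold 3: move[7]->U => RUULUULUL VALID
Fold 4: move[5]->L => RUULULLUL VALID
Fold 5: move[5]->R => RUULURLUL INVALID (collision), skipped

Answer: VXVVX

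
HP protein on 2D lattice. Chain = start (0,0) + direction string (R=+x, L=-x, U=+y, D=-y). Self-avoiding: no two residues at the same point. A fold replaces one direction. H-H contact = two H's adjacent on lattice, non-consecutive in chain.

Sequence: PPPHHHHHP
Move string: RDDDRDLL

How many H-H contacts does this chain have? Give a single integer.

Positions: [(0, 0), (1, 0), (1, -1), (1, -2), (1, -3), (2, -3), (2, -4), (1, -4), (0, -4)]
H-H contact: residue 4 @(1,-3) - residue 7 @(1, -4)

Answer: 1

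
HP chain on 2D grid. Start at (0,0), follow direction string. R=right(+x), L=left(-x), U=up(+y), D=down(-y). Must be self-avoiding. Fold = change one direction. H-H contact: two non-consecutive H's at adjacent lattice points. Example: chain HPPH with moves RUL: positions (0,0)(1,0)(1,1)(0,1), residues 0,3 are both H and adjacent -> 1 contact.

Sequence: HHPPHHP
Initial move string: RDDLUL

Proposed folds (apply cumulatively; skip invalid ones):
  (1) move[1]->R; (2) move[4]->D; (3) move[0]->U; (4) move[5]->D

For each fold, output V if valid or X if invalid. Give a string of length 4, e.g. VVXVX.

Answer: XVXV

Derivation:
Initial: RDDLUL -> [(0, 0), (1, 0), (1, -1), (1, -2), (0, -2), (0, -1), (-1, -1)]
Fold 1: move[1]->R => RRDLUL INVALID (collision), skipped
Fold 2: move[4]->D => RDDLDL VALID
Fold 3: move[0]->U => UDDLDL INVALID (collision), skipped
Fold 4: move[5]->D => RDDLDD VALID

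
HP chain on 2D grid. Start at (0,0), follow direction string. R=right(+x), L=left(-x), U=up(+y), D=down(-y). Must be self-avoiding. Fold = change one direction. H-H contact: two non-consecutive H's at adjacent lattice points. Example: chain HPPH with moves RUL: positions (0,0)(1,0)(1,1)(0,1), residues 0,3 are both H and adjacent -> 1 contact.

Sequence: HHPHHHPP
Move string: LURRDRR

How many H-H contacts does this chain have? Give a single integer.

Answer: 2

Derivation:
Positions: [(0, 0), (-1, 0), (-1, 1), (0, 1), (1, 1), (1, 0), (2, 0), (3, 0)]
H-H contact: residue 0 @(0,0) - residue 5 @(1, 0)
H-H contact: residue 0 @(0,0) - residue 3 @(0, 1)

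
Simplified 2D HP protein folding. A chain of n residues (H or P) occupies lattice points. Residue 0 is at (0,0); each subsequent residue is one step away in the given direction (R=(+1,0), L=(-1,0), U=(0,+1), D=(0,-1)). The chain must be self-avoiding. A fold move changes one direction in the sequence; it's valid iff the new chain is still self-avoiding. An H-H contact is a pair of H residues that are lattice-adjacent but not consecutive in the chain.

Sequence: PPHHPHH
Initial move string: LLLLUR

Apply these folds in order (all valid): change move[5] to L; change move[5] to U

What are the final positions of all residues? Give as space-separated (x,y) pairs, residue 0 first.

Initial moves: LLLLUR
Fold: move[5]->L => LLLLUL (positions: [(0, 0), (-1, 0), (-2, 0), (-3, 0), (-4, 0), (-4, 1), (-5, 1)])
Fold: move[5]->U => LLLLUU (positions: [(0, 0), (-1, 0), (-2, 0), (-3, 0), (-4, 0), (-4, 1), (-4, 2)])

Answer: (0,0) (-1,0) (-2,0) (-3,0) (-4,0) (-4,1) (-4,2)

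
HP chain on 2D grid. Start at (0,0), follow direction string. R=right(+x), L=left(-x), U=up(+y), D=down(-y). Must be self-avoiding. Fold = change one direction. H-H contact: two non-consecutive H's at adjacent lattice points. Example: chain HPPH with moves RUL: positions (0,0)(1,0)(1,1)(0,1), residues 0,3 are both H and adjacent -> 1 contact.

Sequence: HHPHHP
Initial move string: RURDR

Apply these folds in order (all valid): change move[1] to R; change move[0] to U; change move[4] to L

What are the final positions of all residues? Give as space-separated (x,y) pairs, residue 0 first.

Answer: (0,0) (0,1) (1,1) (2,1) (2,0) (1,0)

Derivation:
Initial moves: RURDR
Fold: move[1]->R => RRRDR (positions: [(0, 0), (1, 0), (2, 0), (3, 0), (3, -1), (4, -1)])
Fold: move[0]->U => URRDR (positions: [(0, 0), (0, 1), (1, 1), (2, 1), (2, 0), (3, 0)])
Fold: move[4]->L => URRDL (positions: [(0, 0), (0, 1), (1, 1), (2, 1), (2, 0), (1, 0)])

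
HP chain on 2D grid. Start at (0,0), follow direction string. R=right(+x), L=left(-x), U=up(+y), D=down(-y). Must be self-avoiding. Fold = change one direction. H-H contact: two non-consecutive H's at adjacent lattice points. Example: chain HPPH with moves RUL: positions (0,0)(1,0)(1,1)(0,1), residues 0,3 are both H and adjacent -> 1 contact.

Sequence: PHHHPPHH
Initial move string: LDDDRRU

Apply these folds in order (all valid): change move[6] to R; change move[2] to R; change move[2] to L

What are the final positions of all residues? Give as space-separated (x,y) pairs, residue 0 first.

Answer: (0,0) (-1,0) (-1,-1) (-2,-1) (-2,-2) (-1,-2) (0,-2) (1,-2)

Derivation:
Initial moves: LDDDRRU
Fold: move[6]->R => LDDDRRR (positions: [(0, 0), (-1, 0), (-1, -1), (-1, -2), (-1, -3), (0, -3), (1, -3), (2, -3)])
Fold: move[2]->R => LDRDRRR (positions: [(0, 0), (-1, 0), (-1, -1), (0, -1), (0, -2), (1, -2), (2, -2), (3, -2)])
Fold: move[2]->L => LDLDRRR (positions: [(0, 0), (-1, 0), (-1, -1), (-2, -1), (-2, -2), (-1, -2), (0, -2), (1, -2)])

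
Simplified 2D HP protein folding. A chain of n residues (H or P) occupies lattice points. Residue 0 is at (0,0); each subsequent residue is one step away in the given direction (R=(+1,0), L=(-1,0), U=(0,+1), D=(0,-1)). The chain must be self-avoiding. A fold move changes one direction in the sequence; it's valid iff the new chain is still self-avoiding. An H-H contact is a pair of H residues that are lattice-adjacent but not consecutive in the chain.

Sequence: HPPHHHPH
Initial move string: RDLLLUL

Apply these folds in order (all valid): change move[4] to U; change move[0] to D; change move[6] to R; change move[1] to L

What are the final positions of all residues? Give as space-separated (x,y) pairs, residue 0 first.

Answer: (0,0) (0,-1) (-1,-1) (-2,-1) (-3,-1) (-3,0) (-3,1) (-2,1)

Derivation:
Initial moves: RDLLLUL
Fold: move[4]->U => RDLLUUL (positions: [(0, 0), (1, 0), (1, -1), (0, -1), (-1, -1), (-1, 0), (-1, 1), (-2, 1)])
Fold: move[0]->D => DDLLUUL (positions: [(0, 0), (0, -1), (0, -2), (-1, -2), (-2, -2), (-2, -1), (-2, 0), (-3, 0)])
Fold: move[6]->R => DDLLUUR (positions: [(0, 0), (0, -1), (0, -2), (-1, -2), (-2, -2), (-2, -1), (-2, 0), (-1, 0)])
Fold: move[1]->L => DLLLUUR (positions: [(0, 0), (0, -1), (-1, -1), (-2, -1), (-3, -1), (-3, 0), (-3, 1), (-2, 1)])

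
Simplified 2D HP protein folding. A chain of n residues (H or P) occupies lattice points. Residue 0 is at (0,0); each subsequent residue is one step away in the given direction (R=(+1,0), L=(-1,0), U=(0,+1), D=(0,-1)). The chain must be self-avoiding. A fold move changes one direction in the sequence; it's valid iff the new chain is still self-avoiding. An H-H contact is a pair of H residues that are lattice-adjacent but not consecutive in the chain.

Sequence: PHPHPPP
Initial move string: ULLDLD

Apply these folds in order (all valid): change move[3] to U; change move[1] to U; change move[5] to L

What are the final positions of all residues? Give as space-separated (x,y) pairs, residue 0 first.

Initial moves: ULLDLD
Fold: move[3]->U => ULLULD (positions: [(0, 0), (0, 1), (-1, 1), (-2, 1), (-2, 2), (-3, 2), (-3, 1)])
Fold: move[1]->U => UULULD (positions: [(0, 0), (0, 1), (0, 2), (-1, 2), (-1, 3), (-2, 3), (-2, 2)])
Fold: move[5]->L => UULULL (positions: [(0, 0), (0, 1), (0, 2), (-1, 2), (-1, 3), (-2, 3), (-3, 3)])

Answer: (0,0) (0,1) (0,2) (-1,2) (-1,3) (-2,3) (-3,3)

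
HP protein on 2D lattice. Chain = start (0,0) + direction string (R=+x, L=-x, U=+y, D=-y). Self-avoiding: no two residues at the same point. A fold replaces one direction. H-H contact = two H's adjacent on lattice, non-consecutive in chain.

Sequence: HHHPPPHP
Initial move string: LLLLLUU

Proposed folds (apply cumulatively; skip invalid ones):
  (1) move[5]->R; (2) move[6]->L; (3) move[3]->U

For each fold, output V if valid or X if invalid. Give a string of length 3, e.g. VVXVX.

Initial: LLLLLUU -> [(0, 0), (-1, 0), (-2, 0), (-3, 0), (-4, 0), (-5, 0), (-5, 1), (-5, 2)]
Fold 1: move[5]->R => LLLLLRU INVALID (collision), skipped
Fold 2: move[6]->L => LLLLLUL VALID
Fold 3: move[3]->U => LLLULUL VALID

Answer: XVV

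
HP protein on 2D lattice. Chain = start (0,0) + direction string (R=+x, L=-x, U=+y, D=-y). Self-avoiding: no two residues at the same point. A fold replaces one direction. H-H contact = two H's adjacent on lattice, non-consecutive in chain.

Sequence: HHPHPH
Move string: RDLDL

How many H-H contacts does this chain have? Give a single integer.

Answer: 1

Derivation:
Positions: [(0, 0), (1, 0), (1, -1), (0, -1), (0, -2), (-1, -2)]
H-H contact: residue 0 @(0,0) - residue 3 @(0, -1)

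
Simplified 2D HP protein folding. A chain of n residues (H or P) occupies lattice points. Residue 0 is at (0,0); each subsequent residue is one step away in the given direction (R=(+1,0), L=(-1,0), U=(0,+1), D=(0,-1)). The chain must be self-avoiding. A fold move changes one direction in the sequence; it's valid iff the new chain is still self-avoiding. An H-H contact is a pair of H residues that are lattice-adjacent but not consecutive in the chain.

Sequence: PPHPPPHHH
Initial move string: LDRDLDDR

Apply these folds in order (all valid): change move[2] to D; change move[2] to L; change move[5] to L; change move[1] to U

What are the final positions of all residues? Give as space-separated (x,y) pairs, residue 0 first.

Initial moves: LDRDLDDR
Fold: move[2]->D => LDDDLDDR (positions: [(0, 0), (-1, 0), (-1, -1), (-1, -2), (-1, -3), (-2, -3), (-2, -4), (-2, -5), (-1, -5)])
Fold: move[2]->L => LDLDLDDR (positions: [(0, 0), (-1, 0), (-1, -1), (-2, -1), (-2, -2), (-3, -2), (-3, -3), (-3, -4), (-2, -4)])
Fold: move[5]->L => LDLDLLDR (positions: [(0, 0), (-1, 0), (-1, -1), (-2, -1), (-2, -2), (-3, -2), (-4, -2), (-4, -3), (-3, -3)])
Fold: move[1]->U => LULDLLDR (positions: [(0, 0), (-1, 0), (-1, 1), (-2, 1), (-2, 0), (-3, 0), (-4, 0), (-4, -1), (-3, -1)])

Answer: (0,0) (-1,0) (-1,1) (-2,1) (-2,0) (-3,0) (-4,0) (-4,-1) (-3,-1)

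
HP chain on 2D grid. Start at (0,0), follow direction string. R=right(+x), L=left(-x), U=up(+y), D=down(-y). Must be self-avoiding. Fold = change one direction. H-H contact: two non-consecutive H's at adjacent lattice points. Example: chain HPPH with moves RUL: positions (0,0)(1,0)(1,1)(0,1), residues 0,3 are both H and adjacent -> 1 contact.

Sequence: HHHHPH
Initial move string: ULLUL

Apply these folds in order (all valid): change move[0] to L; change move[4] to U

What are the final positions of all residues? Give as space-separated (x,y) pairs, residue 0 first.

Initial moves: ULLUL
Fold: move[0]->L => LLLUL (positions: [(0, 0), (-1, 0), (-2, 0), (-3, 0), (-3, 1), (-4, 1)])
Fold: move[4]->U => LLLUU (positions: [(0, 0), (-1, 0), (-2, 0), (-3, 0), (-3, 1), (-3, 2)])

Answer: (0,0) (-1,0) (-2,0) (-3,0) (-3,1) (-3,2)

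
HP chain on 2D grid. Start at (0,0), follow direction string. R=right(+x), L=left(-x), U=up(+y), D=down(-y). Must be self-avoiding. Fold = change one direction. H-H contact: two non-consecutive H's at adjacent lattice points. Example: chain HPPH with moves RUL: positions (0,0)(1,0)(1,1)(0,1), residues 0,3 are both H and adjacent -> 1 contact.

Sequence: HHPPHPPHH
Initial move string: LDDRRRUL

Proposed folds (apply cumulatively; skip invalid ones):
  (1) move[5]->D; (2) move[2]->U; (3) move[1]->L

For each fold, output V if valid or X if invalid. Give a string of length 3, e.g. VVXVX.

Answer: XXX

Derivation:
Initial: LDDRRRUL -> [(0, 0), (-1, 0), (-1, -1), (-1, -2), (0, -2), (1, -2), (2, -2), (2, -1), (1, -1)]
Fold 1: move[5]->D => LDDRRDUL INVALID (collision), skipped
Fold 2: move[2]->U => LDURRRUL INVALID (collision), skipped
Fold 3: move[1]->L => LLDRRRUL INVALID (collision), skipped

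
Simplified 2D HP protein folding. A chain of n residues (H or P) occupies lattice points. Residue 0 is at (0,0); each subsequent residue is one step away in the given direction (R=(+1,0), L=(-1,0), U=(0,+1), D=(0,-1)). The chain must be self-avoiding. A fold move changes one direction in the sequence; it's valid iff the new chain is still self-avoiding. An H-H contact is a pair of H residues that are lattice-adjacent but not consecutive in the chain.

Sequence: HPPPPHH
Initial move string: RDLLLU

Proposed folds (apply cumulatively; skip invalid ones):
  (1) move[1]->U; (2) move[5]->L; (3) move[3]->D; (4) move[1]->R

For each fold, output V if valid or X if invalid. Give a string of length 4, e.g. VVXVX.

Initial: RDLLLU -> [(0, 0), (1, 0), (1, -1), (0, -1), (-1, -1), (-2, -1), (-2, 0)]
Fold 1: move[1]->U => RULLLU VALID
Fold 2: move[5]->L => RULLLL VALID
Fold 3: move[3]->D => RULDLL INVALID (collision), skipped
Fold 4: move[1]->R => RRLLLL INVALID (collision), skipped

Answer: VVXX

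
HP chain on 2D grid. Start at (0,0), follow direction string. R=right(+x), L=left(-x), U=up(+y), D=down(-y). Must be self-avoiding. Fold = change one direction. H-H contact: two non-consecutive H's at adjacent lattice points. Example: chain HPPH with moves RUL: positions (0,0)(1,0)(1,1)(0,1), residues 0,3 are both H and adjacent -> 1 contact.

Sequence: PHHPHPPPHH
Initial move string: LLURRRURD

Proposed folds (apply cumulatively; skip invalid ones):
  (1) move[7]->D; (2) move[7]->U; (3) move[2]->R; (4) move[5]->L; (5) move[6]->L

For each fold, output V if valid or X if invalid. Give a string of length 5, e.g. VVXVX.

Initial: LLURRRURD -> [(0, 0), (-1, 0), (-2, 0), (-2, 1), (-1, 1), (0, 1), (1, 1), (1, 2), (2, 2), (2, 1)]
Fold 1: move[7]->D => LLURRRUDD INVALID (collision), skipped
Fold 2: move[7]->U => LLURRRUUD INVALID (collision), skipped
Fold 3: move[2]->R => LLRRRRURD INVALID (collision), skipped
Fold 4: move[5]->L => LLURRLURD INVALID (collision), skipped
Fold 5: move[6]->L => LLURRRLRD INVALID (collision), skipped

Answer: XXXXX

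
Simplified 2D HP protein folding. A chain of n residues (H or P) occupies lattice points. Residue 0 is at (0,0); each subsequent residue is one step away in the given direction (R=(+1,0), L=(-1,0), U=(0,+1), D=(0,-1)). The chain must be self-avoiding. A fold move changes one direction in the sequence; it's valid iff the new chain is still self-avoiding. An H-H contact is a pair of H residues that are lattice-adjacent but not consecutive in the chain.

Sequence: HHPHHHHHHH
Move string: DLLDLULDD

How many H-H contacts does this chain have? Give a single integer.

Positions: [(0, 0), (0, -1), (-1, -1), (-2, -1), (-2, -2), (-3, -2), (-3, -1), (-4, -1), (-4, -2), (-4, -3)]
H-H contact: residue 3 @(-2,-1) - residue 6 @(-3, -1)
H-H contact: residue 5 @(-3,-2) - residue 8 @(-4, -2)

Answer: 2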